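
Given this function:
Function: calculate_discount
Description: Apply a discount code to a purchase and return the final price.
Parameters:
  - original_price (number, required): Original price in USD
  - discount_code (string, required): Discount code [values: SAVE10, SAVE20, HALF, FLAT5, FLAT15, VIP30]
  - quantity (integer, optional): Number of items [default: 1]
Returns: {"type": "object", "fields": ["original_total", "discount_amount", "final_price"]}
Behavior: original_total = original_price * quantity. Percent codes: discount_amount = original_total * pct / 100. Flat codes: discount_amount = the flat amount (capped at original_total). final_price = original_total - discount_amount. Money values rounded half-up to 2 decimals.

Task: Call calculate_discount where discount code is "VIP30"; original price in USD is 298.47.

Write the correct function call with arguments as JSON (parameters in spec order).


Mapping each described value to its parameter name:
  'Discount code' -> discount_code = "VIP30"
  'Original price in USD' -> original_price = 298.47
calculate_discount({"original_price": 298.47, "discount_code": "VIP30"})


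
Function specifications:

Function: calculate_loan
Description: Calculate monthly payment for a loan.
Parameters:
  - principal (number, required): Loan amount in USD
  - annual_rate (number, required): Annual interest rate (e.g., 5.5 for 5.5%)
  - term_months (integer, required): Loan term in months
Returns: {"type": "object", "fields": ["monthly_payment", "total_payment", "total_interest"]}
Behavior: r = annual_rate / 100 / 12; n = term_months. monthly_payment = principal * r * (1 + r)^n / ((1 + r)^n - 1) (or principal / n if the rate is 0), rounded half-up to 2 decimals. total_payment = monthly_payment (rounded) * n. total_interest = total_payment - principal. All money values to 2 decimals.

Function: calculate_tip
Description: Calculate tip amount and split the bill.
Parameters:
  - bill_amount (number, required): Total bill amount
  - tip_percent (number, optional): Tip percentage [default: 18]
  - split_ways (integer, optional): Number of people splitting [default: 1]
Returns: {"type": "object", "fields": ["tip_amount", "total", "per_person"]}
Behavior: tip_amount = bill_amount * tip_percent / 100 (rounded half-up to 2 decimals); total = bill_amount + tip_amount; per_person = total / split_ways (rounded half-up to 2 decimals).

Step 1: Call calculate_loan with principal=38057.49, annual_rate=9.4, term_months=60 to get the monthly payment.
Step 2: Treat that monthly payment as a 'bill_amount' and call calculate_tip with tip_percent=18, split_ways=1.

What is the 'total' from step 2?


Step 1: calculate_loan(principal=38057.49, annual_rate=9.4, term_months=60)
  r = 9.4 / 100 / 12 = 0.007833333333 (keep full precision)
  (1 + r)^60 = 1.59706684
  monthly_payment = 38057.49 * 0.007833333333 * 1.59706684 / (1.59706684 - 1) = 797.419568 -> 797.42
  total_payment = 797.42 * 60 = 47845.20
  total_interest = 47845.20 - 38057.49 = 9787.71
  -> monthly_payment = 797.42
Step 2: calculate_tip(bill_amount=797.42, tip_percent=18, split_ways=1)
  tip_amount = 797.42 * 18/100 = 143.5356 -> 143.54
  total = 797.42 + 143.54 = 940.96
  per_person = 940.96 / 1 = 940.96 -> 940.96
  -> total = 940.96
$940.96


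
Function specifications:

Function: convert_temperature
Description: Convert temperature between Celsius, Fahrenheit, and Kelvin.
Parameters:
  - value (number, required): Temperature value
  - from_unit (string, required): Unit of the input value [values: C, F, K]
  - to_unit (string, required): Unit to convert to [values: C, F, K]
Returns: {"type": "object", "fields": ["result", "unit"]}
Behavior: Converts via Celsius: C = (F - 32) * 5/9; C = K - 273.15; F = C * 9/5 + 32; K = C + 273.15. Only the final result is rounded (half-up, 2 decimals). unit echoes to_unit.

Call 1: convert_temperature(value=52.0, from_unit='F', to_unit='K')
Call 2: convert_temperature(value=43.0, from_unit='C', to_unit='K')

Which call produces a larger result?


Call 1:
  To C: (52 - 32) * 5/9 = 11.111111
  To K: 11.111111 + 273.15 = 284.261111
  Round to 2 decimals: 284.26
  -> 284.26 K
Call 2:
  Input already in C: 43
  To K: 43 + 273.15 = 316.15
  Round to 2 decimals: 316.15
  -> 316.15 K
Call 2 (316.15 K)


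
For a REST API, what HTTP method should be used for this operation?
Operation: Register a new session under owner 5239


GET = read, POST = create, PUT = update/replace, DELETE = remove
This operation is a create.
POST


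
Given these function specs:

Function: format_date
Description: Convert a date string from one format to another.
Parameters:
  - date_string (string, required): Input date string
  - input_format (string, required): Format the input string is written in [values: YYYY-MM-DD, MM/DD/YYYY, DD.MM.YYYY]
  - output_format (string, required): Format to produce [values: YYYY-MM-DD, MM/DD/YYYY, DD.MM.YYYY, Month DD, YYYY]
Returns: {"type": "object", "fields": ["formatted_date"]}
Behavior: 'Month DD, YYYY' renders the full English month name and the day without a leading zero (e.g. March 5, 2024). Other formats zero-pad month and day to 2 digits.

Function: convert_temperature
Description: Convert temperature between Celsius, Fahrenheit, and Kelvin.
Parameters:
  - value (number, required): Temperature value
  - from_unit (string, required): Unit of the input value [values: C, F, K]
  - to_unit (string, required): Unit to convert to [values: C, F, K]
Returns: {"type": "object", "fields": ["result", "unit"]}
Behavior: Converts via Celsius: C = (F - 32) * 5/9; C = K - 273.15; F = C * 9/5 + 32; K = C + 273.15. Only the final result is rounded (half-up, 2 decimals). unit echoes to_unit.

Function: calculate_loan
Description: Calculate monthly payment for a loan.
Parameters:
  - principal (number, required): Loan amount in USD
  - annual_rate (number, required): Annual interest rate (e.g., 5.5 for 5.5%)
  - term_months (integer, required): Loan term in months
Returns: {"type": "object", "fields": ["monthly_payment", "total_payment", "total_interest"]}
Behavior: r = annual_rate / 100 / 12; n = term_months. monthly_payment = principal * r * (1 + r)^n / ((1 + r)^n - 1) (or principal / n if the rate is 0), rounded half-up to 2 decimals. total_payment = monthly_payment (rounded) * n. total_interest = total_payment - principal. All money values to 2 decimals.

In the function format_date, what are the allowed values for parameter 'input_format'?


The format_date spec declares:
  - input_format (string, required): Format the input string is written in [values: YYYY-MM-DD, MM/DD/YYYY, DD.MM.YYYY]
Allowed values:
YYYY-MM-DD, MM/DD/YYYY, DD.MM.YYYY


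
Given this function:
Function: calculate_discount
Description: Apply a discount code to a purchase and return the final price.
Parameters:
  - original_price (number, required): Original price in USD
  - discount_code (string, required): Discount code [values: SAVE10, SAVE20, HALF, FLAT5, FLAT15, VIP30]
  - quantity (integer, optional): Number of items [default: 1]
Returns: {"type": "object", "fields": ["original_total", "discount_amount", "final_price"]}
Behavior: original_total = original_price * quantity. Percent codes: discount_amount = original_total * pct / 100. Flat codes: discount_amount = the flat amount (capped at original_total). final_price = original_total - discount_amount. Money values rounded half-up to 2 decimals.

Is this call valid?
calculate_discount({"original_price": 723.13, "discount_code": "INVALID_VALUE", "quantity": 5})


Checking parameter values...
Parameter 'discount_code' has value 'INVALID_VALUE' not in allowed: SAVE10, SAVE20, HALF, FLAT5, FLAT15, VIP30
Invalid - 'discount_code' must be one of SAVE10, SAVE20, HALF, FLAT5, FLAT15, VIP30


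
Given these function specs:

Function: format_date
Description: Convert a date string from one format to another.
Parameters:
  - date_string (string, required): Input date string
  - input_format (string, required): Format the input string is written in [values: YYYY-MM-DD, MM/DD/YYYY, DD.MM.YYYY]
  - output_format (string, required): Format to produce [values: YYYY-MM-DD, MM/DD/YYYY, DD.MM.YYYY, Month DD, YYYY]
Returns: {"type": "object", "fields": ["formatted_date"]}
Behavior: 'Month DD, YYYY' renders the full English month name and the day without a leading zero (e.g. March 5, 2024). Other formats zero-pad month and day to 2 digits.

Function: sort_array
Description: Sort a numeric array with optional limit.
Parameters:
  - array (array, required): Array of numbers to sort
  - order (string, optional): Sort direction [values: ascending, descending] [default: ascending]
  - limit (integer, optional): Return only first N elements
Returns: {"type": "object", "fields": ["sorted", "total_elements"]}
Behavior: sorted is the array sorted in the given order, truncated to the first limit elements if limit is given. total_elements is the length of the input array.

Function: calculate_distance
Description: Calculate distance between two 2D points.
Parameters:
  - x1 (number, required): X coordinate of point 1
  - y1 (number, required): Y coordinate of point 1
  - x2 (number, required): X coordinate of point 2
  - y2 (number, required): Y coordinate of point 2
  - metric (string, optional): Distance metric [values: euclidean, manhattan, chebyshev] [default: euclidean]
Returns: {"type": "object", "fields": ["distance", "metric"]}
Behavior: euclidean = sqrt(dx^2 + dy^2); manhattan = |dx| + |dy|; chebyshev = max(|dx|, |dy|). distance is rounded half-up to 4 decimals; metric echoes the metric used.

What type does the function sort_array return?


The sort_array spec declares Returns: {"type": "object", "fields": ["sorted", "total_elements"]}
Type:
object


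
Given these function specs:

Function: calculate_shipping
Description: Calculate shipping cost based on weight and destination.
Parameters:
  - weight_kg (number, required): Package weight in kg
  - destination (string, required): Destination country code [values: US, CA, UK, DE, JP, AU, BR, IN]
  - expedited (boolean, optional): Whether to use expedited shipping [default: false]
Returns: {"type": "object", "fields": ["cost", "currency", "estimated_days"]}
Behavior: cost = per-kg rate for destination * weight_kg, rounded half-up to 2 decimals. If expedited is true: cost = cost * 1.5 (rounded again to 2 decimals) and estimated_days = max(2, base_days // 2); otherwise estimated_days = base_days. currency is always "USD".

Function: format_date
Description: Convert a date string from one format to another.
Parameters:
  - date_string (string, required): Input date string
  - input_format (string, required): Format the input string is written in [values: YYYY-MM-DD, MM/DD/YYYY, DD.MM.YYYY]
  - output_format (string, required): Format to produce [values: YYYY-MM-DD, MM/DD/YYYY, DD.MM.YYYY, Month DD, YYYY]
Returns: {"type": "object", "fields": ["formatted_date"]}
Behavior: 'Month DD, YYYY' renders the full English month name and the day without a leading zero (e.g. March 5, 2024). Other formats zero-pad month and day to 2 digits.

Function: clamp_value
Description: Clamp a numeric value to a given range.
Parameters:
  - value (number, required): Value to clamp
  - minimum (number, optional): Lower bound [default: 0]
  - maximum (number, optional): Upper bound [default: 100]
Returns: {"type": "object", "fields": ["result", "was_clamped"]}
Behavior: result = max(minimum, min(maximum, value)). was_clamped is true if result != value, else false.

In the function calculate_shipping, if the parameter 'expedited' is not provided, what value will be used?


The calculate_shipping spec declares:
  - expedited (boolean, optional): Whether to use expedited shipping [default: false]
Default:
false


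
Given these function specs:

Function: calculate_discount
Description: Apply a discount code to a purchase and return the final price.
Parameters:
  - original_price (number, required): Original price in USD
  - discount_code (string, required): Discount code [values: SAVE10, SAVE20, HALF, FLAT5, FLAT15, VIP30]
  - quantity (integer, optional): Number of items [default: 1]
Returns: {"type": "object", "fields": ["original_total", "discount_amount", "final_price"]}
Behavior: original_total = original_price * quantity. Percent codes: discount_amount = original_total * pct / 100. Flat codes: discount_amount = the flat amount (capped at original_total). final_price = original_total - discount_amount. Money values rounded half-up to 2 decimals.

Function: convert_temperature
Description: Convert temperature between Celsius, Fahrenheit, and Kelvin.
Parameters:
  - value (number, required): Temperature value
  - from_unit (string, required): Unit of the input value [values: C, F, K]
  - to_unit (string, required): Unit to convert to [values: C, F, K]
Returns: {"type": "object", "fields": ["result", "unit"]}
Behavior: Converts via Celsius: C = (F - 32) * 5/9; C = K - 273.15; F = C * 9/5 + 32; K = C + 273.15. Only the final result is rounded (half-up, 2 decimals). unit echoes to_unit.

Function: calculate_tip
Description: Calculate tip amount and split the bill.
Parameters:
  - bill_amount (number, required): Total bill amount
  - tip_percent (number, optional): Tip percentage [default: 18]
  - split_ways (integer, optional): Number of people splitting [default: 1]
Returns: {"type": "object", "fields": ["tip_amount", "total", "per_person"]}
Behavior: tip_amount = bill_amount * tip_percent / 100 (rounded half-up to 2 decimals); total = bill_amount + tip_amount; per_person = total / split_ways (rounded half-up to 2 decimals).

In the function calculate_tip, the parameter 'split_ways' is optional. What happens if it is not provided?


The calculate_tip spec declares:
  - split_ways (integer, optional): Number of people splitting [default: 1]
It defaults to 1


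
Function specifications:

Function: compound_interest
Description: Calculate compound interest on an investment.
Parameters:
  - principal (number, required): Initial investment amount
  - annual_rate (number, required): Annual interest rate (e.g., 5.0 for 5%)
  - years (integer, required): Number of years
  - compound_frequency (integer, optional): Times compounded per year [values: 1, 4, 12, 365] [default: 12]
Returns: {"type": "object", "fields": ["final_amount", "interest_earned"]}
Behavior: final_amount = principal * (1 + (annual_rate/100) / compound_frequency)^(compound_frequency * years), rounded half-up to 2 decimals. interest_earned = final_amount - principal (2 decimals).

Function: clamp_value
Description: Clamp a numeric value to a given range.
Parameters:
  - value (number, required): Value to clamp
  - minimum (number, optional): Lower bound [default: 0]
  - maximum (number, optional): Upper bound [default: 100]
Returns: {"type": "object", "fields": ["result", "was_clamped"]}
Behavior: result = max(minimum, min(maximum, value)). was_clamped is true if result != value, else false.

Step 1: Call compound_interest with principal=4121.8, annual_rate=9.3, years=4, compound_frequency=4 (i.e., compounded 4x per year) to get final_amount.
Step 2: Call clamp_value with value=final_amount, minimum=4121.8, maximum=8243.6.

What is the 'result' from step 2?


Step 1: compound_interest
  rate per period = 9.3/100/4 = 0.02325 (keep full precision); periods = 4 * 4 = 16
  (1 + 0.02325)^16 = 1.44446843
  final_amount = 4121.8 * 1.44446843 = 5953.809956 -> 5953.81
  interest_earned = 5953.81 - 4121.80 = 1832.01
  -> final_amount = 5953.81
Step 2: clamp_value(value=5953.81, minimum=4121.8, maximum=8243.6)
  result = max(4121.8, min(8243.6, 5953.81)) = max(4121.8, 5953.81) = 5953.81
  was_clamped = (5953.81 != 5953.81) = false
  -> result = 5953.81
5953.81


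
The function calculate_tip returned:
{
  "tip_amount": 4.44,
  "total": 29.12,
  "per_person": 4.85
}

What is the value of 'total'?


29.12


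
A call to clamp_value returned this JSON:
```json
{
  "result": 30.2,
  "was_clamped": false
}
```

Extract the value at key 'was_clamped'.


false


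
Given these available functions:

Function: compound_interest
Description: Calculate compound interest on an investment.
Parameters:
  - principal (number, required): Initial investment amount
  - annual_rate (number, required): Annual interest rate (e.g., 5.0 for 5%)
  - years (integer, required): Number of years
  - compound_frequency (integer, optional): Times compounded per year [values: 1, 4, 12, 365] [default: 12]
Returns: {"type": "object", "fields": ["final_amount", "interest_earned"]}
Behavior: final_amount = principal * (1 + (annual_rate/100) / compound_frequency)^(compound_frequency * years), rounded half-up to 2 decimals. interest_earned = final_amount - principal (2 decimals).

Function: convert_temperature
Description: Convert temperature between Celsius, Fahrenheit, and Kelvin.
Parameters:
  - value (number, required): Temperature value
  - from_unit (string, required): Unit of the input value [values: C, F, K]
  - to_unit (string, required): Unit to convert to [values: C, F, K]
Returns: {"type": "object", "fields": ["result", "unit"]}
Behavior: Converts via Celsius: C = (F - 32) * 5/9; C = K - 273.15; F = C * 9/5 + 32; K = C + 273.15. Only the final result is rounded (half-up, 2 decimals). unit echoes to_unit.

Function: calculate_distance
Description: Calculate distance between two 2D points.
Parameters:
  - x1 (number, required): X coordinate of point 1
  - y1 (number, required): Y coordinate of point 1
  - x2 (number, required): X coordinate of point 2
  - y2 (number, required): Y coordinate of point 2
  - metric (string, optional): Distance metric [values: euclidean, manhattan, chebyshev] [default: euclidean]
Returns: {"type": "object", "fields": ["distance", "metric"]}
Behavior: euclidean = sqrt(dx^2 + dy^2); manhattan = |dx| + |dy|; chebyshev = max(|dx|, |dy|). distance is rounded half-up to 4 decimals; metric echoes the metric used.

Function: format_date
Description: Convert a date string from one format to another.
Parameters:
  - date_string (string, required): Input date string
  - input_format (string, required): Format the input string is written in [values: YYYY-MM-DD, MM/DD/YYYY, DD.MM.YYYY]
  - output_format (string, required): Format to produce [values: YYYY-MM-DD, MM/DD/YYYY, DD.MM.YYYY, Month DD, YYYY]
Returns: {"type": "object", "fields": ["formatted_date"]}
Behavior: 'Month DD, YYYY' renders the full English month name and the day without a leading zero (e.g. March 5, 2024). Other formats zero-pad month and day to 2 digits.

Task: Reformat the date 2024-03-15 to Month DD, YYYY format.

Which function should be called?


The task needs a function whose description is: Convert a date string from one format to another.
format_date


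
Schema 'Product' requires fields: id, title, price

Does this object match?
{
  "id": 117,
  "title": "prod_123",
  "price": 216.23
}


Checking required fields... All present.
Valid - all required fields present


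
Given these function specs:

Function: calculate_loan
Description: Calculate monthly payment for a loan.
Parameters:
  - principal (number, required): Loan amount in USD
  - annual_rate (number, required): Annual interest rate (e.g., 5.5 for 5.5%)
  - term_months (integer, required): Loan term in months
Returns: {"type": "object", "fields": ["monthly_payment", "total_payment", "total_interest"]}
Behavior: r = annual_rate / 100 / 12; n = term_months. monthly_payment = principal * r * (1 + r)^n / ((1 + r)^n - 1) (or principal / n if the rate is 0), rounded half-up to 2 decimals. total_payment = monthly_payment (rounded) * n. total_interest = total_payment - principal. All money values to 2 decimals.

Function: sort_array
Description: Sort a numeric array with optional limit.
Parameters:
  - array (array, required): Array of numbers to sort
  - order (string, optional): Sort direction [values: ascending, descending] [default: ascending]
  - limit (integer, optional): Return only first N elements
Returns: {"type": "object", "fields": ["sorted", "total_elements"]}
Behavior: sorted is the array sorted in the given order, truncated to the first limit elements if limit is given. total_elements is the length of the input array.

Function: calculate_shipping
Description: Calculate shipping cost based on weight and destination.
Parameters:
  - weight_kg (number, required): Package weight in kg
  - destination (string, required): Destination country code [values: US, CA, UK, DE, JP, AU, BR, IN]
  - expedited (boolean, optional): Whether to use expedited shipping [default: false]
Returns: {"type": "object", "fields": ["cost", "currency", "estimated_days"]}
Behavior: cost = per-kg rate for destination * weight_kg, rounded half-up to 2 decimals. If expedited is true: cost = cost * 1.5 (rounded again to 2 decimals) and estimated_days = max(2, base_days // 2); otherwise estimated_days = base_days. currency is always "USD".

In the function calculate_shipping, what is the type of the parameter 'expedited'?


The calculate_shipping spec declares:
  - expedited (boolean, optional): Whether to use expedited shipping [default: false]
Type:
boolean


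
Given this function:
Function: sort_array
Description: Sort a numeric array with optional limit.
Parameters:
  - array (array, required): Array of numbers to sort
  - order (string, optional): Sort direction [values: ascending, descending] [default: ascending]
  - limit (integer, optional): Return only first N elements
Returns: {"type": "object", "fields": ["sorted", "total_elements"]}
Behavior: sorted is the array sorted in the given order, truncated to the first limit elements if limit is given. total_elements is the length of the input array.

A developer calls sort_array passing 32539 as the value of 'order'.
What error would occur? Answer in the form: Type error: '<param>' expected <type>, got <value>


Spec: 'order' is declared as string; 32539 is an integer.
Type error: 'order' expected string, got 32539


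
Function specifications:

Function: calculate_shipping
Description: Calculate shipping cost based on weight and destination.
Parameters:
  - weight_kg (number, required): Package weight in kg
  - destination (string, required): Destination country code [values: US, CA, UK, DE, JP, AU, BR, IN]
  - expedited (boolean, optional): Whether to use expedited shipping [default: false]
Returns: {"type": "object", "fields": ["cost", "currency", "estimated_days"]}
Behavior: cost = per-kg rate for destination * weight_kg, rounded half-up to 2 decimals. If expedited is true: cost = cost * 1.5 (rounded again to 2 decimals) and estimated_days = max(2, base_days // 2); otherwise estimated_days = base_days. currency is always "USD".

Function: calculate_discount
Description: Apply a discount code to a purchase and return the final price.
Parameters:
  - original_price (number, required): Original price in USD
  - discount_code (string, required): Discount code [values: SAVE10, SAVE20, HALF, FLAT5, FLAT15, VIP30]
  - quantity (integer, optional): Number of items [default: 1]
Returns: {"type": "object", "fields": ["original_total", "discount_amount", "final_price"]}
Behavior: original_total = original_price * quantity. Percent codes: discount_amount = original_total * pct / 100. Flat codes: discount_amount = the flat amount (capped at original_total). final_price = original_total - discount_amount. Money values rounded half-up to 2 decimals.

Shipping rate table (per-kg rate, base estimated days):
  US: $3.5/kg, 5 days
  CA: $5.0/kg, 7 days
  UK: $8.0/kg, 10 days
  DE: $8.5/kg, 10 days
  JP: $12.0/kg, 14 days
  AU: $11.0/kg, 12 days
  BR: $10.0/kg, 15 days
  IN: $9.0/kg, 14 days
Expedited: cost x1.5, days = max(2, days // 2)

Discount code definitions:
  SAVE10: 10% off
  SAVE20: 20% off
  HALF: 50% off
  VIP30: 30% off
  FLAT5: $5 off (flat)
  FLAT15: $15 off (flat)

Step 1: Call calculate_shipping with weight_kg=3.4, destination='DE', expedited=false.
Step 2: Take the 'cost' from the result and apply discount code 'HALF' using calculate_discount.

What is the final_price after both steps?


Step 1: calculate_shipping(weight_kg=3.4, destination=DE, expedited=false)
  Rate for DE: $8.5/kg, base 10 days
  cost = 8.5 * 3.4 = 28.9 -> 28.90
  expedited not set/false: estimated_days = 10
  -> cost = 28.90 USD
Step 2: calculate_discount(original_price=28.9, discount_code=HALF, quantity=1)
  original_total = 28.9 * 1 = 28.90
  HALF = 50% off: discount_amount = 28.90 * 50/100 = 14.45 -> 14.45
  final_price = 28.90 - 14.45 = 14.45
  -> final_price = 14.45
$14.45


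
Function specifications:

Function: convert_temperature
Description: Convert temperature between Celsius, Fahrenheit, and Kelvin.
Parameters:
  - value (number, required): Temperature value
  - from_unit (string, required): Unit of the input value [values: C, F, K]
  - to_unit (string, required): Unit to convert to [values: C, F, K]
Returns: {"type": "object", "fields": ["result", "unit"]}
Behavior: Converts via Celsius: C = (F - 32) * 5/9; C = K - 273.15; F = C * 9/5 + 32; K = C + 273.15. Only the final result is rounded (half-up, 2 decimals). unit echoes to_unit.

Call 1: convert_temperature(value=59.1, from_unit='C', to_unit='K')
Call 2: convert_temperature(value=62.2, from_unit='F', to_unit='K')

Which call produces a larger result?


Call 1:
  Input already in C: 59.1
  To K: 59.1 + 273.15 = 332.25
  Round to 2 decimals: 332.25
  -> 332.25 K
Call 2:
  To C: (62.2 - 32) * 5/9 = 16.777778
  To K: 16.777778 + 273.15 = 289.927778
  Round to 2 decimals: 289.93
  -> 289.93 K
Call 1 (332.25 K)


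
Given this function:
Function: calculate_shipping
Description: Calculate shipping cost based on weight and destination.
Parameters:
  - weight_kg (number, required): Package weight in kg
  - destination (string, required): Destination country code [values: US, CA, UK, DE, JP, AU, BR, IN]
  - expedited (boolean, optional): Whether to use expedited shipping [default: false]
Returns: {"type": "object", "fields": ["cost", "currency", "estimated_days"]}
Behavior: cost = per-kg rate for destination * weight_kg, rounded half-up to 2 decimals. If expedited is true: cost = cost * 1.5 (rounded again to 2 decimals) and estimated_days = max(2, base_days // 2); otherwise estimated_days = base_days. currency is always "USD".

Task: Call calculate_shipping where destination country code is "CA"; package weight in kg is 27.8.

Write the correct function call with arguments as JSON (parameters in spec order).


Mapping each described value to its parameter name:
  'Destination country code' -> destination = "CA"
  'Package weight in kg' -> weight_kg = 27.8
calculate_shipping({"weight_kg": 27.8, "destination": "CA"})


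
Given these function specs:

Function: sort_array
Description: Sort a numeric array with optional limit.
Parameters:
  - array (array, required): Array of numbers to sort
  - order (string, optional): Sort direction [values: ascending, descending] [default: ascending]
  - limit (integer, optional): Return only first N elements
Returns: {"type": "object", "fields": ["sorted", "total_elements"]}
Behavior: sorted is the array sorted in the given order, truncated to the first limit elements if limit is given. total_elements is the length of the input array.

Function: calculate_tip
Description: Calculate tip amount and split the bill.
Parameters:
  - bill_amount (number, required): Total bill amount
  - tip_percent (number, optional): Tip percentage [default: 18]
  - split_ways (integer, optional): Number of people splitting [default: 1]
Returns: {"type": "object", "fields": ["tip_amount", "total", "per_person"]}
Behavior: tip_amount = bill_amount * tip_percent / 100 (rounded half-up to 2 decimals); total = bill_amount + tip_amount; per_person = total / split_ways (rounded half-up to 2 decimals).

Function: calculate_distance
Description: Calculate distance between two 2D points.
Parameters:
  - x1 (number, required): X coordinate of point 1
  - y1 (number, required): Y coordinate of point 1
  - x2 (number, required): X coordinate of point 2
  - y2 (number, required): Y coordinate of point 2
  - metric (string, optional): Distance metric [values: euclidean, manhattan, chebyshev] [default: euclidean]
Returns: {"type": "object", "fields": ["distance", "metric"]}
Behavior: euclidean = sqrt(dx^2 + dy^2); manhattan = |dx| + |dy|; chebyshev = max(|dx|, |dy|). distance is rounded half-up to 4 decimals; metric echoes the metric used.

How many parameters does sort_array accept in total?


Parameters of sort_array: array (required), order (optional), limit (optional)
Total:
3


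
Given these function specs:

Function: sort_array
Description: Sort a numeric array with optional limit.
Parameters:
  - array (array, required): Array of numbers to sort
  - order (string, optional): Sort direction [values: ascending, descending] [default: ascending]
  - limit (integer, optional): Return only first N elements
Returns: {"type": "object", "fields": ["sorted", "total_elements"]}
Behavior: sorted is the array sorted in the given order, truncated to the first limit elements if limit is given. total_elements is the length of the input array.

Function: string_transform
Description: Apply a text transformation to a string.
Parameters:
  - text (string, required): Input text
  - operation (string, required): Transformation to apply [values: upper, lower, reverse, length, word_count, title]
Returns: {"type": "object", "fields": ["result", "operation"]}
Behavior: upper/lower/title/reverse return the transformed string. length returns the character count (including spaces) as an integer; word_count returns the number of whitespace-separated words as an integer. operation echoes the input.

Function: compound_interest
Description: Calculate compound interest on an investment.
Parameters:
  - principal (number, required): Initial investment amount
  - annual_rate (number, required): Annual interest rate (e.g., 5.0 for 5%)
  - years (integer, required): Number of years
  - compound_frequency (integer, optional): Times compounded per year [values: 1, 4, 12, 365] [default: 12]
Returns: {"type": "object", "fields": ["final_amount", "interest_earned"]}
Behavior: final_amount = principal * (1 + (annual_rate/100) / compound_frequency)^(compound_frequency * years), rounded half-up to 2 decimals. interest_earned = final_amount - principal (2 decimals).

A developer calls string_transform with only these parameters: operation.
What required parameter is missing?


Required parameters: text, operation
Provided: operation
Missing: text
text


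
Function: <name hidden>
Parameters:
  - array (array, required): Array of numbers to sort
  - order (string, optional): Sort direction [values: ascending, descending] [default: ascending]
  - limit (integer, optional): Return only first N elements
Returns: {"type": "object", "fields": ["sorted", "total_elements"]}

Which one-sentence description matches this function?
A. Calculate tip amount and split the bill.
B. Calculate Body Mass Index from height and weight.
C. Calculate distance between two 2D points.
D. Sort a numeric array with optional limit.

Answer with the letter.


Parameters array, order, limit and return ["sorted", "total_elements"] fit: Sort a numeric array with optional limit.
D


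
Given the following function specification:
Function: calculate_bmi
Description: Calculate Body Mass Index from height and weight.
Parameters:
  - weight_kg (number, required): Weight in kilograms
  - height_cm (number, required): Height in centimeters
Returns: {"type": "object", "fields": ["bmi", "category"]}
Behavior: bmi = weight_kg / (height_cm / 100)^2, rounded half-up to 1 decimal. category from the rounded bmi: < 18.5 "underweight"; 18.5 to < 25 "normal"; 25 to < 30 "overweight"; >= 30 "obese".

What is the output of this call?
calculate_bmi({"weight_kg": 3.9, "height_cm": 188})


height_m = 188 / 100 = 1.88
bmi = 3.9 / 1.88^2 = 3.9 / 3.5344 = 1.10344 -> 1.1
1.1 < 18.5 -> underweight
Output:
{"bmi": 1.1, "category": "underweight"}


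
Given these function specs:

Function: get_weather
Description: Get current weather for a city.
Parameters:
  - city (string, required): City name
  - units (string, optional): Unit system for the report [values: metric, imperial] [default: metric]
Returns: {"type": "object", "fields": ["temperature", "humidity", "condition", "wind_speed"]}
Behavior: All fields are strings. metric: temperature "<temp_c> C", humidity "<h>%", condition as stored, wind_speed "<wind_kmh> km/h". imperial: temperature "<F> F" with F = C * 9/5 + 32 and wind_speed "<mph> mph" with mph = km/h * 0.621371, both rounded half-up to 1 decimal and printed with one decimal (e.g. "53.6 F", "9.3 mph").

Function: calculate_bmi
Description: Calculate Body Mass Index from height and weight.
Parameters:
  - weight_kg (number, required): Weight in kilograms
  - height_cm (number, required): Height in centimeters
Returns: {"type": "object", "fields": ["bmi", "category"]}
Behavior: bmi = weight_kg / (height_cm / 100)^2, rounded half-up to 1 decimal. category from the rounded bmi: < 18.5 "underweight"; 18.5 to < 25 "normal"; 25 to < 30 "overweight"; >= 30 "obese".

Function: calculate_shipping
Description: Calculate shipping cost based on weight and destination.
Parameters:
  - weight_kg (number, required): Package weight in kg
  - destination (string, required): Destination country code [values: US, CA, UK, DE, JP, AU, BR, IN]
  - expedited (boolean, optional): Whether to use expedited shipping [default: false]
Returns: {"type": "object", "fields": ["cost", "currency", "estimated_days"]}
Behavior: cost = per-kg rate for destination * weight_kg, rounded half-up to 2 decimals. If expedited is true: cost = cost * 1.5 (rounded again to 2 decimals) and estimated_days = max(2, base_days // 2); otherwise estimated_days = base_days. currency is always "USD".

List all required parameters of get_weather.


Parameters of get_weather and their required/optional flag:
  city: required
  units: optional
city


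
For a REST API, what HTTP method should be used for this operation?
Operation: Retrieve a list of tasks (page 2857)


GET = read, POST = create, PUT = update/replace, DELETE = remove
This operation is a read.
GET


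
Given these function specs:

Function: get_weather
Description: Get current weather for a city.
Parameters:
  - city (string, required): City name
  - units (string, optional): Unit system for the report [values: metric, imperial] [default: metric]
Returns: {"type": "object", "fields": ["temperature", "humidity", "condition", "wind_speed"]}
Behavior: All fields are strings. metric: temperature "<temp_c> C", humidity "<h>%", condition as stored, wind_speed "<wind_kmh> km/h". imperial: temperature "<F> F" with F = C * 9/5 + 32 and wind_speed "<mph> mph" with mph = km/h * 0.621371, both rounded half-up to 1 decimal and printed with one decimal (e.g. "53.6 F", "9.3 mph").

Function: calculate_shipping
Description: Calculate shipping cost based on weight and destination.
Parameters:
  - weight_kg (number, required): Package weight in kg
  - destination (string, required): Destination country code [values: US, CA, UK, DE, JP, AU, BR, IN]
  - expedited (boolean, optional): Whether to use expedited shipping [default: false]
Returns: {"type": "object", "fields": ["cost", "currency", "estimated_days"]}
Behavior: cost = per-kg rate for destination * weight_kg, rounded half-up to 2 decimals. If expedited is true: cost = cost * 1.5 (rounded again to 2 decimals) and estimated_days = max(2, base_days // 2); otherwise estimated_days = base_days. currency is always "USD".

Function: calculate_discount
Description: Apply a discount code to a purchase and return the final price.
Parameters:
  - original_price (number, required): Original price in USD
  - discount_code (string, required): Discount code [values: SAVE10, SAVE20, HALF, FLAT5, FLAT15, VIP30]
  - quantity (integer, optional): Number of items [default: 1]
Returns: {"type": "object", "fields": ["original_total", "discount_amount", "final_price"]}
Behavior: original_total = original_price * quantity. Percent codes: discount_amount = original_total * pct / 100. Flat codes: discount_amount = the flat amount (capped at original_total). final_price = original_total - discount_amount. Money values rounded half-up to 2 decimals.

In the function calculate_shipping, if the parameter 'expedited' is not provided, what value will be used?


The calculate_shipping spec declares:
  - expedited (boolean, optional): Whether to use expedited shipping [default: false]
Default:
false


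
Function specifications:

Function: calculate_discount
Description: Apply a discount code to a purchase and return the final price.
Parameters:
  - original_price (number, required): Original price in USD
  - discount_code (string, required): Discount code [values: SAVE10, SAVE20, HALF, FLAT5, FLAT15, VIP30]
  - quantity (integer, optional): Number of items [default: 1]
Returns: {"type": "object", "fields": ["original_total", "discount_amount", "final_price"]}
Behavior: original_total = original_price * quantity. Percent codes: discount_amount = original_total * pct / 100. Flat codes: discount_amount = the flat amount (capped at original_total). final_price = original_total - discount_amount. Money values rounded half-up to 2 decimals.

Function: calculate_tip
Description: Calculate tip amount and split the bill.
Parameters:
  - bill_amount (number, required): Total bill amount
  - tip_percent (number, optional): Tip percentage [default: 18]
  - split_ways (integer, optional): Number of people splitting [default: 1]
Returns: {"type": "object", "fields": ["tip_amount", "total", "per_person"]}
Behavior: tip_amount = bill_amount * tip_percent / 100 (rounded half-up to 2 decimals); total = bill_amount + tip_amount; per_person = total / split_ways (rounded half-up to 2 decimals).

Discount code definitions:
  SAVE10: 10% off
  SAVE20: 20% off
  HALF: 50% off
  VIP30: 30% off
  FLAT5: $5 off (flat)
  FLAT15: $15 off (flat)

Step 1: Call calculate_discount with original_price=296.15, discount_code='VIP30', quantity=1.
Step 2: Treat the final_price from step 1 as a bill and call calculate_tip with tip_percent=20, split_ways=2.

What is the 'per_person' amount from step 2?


Step 1: calculate_discount(original_price=296.15, discount_code=VIP30, quantity=1)
  original_total = 296.15 * 1 = 296.15
  VIP30 = 30% off: discount_amount = 296.15 * 30/100 = 88.845 -> 88.85
  final_price = 296.15 - 88.85 = 207.30
  -> final_price = 207.30
Step 2: calculate_tip(bill_amount=207.3, tip_percent=20, split_ways=2)
  tip_amount = 207.3 * 20/100 = 41.46 -> 41.46
  total = 207.3 + 41.46 = 248.76
  per_person = 248.76 / 2 = 124.38 -> 124.38
  -> per_person = 124.38
$124.38


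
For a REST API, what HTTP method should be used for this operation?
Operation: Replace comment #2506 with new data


GET = read, POST = create, PUT = update/replace, DELETE = remove
This operation is an update/replace.
PUT


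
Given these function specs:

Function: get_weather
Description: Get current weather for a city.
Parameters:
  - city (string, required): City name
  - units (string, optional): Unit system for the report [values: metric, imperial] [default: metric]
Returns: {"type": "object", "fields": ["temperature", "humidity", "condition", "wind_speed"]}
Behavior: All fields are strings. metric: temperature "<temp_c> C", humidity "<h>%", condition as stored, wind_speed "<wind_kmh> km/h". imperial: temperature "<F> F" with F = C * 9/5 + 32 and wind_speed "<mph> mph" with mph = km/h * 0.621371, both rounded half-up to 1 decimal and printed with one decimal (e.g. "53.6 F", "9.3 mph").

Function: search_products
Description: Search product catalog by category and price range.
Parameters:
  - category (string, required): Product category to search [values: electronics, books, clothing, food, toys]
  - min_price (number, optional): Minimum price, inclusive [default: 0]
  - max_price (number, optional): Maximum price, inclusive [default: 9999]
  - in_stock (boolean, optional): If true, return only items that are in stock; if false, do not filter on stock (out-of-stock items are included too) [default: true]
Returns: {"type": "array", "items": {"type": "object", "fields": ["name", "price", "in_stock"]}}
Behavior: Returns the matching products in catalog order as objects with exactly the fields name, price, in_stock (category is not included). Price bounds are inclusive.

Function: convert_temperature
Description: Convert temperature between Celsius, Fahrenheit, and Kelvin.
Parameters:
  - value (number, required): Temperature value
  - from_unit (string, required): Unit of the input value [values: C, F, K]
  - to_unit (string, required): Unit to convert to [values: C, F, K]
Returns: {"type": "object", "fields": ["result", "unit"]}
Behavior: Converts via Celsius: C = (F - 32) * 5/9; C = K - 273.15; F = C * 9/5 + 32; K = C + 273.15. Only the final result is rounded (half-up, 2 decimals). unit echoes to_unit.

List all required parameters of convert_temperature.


Parameters of convert_temperature and their required/optional flag:
  value: required
  from_unit: required
  to_unit: required
from_unit, to_unit, value
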